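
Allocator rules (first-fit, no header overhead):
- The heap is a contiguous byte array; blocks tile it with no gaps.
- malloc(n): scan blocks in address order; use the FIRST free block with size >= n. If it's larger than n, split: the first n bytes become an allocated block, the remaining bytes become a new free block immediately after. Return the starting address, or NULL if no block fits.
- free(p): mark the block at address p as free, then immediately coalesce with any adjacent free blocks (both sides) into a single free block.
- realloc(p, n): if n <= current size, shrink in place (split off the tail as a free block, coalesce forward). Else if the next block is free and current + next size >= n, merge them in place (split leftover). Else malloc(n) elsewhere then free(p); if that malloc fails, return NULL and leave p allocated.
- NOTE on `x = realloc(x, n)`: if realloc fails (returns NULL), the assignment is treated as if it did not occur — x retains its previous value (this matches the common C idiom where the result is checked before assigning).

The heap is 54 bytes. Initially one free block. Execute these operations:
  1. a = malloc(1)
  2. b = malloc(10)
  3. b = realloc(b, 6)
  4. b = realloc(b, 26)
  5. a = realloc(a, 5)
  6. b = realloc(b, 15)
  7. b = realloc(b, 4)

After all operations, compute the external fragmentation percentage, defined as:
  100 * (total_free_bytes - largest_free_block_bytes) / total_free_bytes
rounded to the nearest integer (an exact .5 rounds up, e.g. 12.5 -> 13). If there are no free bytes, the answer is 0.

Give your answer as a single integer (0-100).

Op 1: a = malloc(1) -> a = 0; heap: [0-0 ALLOC][1-53 FREE]
Op 2: b = malloc(10) -> b = 1; heap: [0-0 ALLOC][1-10 ALLOC][11-53 FREE]
Op 3: b = realloc(b, 6) -> b = 1; heap: [0-0 ALLOC][1-6 ALLOC][7-53 FREE]
Op 4: b = realloc(b, 26) -> b = 1; heap: [0-0 ALLOC][1-26 ALLOC][27-53 FREE]
Op 5: a = realloc(a, 5) -> a = 27; heap: [0-0 FREE][1-26 ALLOC][27-31 ALLOC][32-53 FREE]
Op 6: b = realloc(b, 15) -> b = 1; heap: [0-0 FREE][1-15 ALLOC][16-26 FREE][27-31 ALLOC][32-53 FREE]
Op 7: b = realloc(b, 4) -> b = 1; heap: [0-0 FREE][1-4 ALLOC][5-26 FREE][27-31 ALLOC][32-53 FREE]
Free blocks: [1 22 22] total_free=45 largest=22 -> 100*(45-22)/45 = 2300/45 ≈ 51.111 -> rounds to 51

Answer: 51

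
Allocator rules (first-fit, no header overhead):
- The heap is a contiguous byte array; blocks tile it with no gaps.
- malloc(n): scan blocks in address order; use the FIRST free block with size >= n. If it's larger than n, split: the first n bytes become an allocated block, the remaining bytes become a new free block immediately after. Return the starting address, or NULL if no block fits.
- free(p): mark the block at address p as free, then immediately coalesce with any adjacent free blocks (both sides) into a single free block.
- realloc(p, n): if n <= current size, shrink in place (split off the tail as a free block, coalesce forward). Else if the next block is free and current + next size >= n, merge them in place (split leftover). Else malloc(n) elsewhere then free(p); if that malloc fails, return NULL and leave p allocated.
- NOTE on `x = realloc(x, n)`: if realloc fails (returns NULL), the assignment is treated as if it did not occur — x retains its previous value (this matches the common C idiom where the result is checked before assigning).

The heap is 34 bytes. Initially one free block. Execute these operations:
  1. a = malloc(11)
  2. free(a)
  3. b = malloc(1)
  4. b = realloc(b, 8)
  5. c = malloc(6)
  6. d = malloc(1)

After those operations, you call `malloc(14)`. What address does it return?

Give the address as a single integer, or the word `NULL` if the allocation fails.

Answer: 15

Derivation:
Op 1: a = malloc(11) -> a = 0; heap: [0-10 ALLOC][11-33 FREE]
Op 2: free(a) -> (freed a); heap: [0-33 FREE]
Op 3: b = malloc(1) -> b = 0; heap: [0-0 ALLOC][1-33 FREE]
Op 4: b = realloc(b, 8) -> b = 0; heap: [0-7 ALLOC][8-33 FREE]
Op 5: c = malloc(6) -> c = 8; heap: [0-7 ALLOC][8-13 ALLOC][14-33 FREE]
Op 6: d = malloc(1) -> d = 14; heap: [0-7 ALLOC][8-13 ALLOC][14-14 ALLOC][15-33 FREE]
malloc(14): first-fit scan over [0-7 ALLOC][8-13 ALLOC][14-14 ALLOC][15-33 FREE] -> 15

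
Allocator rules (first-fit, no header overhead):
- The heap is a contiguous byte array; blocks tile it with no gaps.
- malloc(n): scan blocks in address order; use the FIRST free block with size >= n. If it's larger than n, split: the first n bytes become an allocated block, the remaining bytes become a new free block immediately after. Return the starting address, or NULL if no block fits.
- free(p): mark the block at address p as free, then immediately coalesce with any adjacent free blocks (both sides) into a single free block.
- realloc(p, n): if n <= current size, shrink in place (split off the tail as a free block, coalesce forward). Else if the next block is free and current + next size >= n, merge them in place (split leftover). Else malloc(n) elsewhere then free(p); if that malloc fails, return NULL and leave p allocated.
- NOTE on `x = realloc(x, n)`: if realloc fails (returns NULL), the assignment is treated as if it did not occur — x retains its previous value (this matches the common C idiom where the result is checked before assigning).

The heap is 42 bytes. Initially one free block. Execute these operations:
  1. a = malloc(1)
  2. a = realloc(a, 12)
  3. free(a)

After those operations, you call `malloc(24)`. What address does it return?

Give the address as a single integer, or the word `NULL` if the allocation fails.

Op 1: a = malloc(1) -> a = 0; heap: [0-0 ALLOC][1-41 FREE]
Op 2: a = realloc(a, 12) -> a = 0; heap: [0-11 ALLOC][12-41 FREE]
Op 3: free(a) -> (freed a); heap: [0-41 FREE]
malloc(24): first-fit scan over [0-41 FREE] -> 0

Answer: 0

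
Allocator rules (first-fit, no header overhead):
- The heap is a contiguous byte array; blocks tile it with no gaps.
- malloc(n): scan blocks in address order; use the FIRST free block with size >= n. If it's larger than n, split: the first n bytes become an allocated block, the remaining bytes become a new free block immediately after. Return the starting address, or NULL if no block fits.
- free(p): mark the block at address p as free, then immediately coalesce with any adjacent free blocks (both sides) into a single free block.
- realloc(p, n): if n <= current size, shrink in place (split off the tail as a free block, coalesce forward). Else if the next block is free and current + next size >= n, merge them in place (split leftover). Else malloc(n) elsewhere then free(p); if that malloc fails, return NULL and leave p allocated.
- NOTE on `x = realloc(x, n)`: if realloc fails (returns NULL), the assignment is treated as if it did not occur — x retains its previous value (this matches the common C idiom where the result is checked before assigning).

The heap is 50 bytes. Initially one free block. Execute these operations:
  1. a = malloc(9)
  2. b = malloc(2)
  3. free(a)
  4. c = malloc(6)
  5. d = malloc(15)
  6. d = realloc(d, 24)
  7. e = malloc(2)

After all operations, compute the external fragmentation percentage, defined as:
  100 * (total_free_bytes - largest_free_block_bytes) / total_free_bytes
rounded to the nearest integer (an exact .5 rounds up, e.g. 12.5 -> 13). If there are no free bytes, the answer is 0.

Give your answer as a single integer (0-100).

Op 1: a = malloc(9) -> a = 0; heap: [0-8 ALLOC][9-49 FREE]
Op 2: b = malloc(2) -> b = 9; heap: [0-8 ALLOC][9-10 ALLOC][11-49 FREE]
Op 3: free(a) -> (freed a); heap: [0-8 FREE][9-10 ALLOC][11-49 FREE]
Op 4: c = malloc(6) -> c = 0; heap: [0-5 ALLOC][6-8 FREE][9-10 ALLOC][11-49 FREE]
Op 5: d = malloc(15) -> d = 11; heap: [0-5 ALLOC][6-8 FREE][9-10 ALLOC][11-25 ALLOC][26-49 FREE]
Op 6: d = realloc(d, 24) -> d = 11; heap: [0-5 ALLOC][6-8 FREE][9-10 ALLOC][11-34 ALLOC][35-49 FREE]
Op 7: e = malloc(2) -> e = 6; heap: [0-5 ALLOC][6-7 ALLOC][8-8 FREE][9-10 ALLOC][11-34 ALLOC][35-49 FREE]
Free blocks: [1 15] total_free=16 largest=15 -> 100*(16-15)/16 = 100/16 = 6.25 -> rounds to 6

Answer: 6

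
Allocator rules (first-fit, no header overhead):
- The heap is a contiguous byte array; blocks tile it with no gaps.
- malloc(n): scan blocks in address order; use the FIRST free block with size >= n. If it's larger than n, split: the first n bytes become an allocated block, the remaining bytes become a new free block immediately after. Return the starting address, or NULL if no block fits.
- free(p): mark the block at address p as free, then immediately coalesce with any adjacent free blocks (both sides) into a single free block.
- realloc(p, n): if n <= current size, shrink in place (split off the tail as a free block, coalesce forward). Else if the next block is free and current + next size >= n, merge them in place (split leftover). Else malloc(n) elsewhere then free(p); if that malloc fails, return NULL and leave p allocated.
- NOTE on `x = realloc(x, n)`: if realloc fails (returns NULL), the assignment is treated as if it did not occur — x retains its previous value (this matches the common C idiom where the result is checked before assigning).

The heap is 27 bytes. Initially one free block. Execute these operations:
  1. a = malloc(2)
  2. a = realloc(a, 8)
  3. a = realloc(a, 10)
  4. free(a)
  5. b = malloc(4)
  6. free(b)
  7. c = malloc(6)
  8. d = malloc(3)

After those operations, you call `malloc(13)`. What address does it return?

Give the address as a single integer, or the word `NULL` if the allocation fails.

Op 1: a = malloc(2) -> a = 0; heap: [0-1 ALLOC][2-26 FREE]
Op 2: a = realloc(a, 8) -> a = 0; heap: [0-7 ALLOC][8-26 FREE]
Op 3: a = realloc(a, 10) -> a = 0; heap: [0-9 ALLOC][10-26 FREE]
Op 4: free(a) -> (freed a); heap: [0-26 FREE]
Op 5: b = malloc(4) -> b = 0; heap: [0-3 ALLOC][4-26 FREE]
Op 6: free(b) -> (freed b); heap: [0-26 FREE]
Op 7: c = malloc(6) -> c = 0; heap: [0-5 ALLOC][6-26 FREE]
Op 8: d = malloc(3) -> d = 6; heap: [0-5 ALLOC][6-8 ALLOC][9-26 FREE]
malloc(13): first-fit scan over [0-5 ALLOC][6-8 ALLOC][9-26 FREE] -> 9

Answer: 9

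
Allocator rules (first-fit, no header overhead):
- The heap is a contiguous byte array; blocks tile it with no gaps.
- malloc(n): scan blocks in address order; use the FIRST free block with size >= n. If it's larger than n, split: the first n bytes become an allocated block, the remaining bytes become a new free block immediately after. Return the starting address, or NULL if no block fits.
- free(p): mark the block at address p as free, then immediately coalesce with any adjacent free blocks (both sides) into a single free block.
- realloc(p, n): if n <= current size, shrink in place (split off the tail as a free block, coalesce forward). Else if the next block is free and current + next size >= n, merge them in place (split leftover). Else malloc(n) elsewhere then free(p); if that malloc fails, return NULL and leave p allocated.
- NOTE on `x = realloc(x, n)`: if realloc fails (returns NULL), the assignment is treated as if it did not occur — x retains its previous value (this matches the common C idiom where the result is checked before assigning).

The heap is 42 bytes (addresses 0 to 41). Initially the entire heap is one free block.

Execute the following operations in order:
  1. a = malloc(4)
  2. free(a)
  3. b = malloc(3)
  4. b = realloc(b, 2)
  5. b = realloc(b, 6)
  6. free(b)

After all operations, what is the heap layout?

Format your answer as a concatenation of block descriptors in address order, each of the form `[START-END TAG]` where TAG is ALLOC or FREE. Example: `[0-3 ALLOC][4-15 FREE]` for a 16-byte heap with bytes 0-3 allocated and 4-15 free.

Answer: [0-41 FREE]

Derivation:
Op 1: a = malloc(4) -> a = 0; heap: [0-3 ALLOC][4-41 FREE]
Op 2: free(a) -> (freed a); heap: [0-41 FREE]
Op 3: b = malloc(3) -> b = 0; heap: [0-2 ALLOC][3-41 FREE]
Op 4: b = realloc(b, 2) -> b = 0; heap: [0-1 ALLOC][2-41 FREE]
Op 5: b = realloc(b, 6) -> b = 0; heap: [0-5 ALLOC][6-41 FREE]
Op 6: free(b) -> (freed b); heap: [0-41 FREE]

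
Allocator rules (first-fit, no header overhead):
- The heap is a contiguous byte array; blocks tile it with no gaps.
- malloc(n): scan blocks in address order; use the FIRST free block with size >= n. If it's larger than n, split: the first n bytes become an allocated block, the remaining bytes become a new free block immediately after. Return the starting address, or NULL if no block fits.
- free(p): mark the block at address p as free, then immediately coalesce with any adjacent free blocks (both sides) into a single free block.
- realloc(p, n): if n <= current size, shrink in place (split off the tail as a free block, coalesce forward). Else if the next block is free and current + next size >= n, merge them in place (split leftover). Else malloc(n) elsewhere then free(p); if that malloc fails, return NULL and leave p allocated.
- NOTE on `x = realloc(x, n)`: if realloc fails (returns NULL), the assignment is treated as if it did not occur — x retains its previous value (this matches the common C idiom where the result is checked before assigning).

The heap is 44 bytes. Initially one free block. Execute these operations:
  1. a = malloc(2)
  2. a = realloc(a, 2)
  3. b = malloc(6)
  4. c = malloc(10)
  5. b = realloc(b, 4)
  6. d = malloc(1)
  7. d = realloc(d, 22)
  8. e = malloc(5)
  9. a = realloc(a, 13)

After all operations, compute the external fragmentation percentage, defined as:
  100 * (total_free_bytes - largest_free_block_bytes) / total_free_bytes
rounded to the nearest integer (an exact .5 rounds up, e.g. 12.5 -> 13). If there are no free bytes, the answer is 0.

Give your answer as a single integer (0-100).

Op 1: a = malloc(2) -> a = 0; heap: [0-1 ALLOC][2-43 FREE]
Op 2: a = realloc(a, 2) -> a = 0; heap: [0-1 ALLOC][2-43 FREE]
Op 3: b = malloc(6) -> b = 2; heap: [0-1 ALLOC][2-7 ALLOC][8-43 FREE]
Op 4: c = malloc(10) -> c = 8; heap: [0-1 ALLOC][2-7 ALLOC][8-17 ALLOC][18-43 FREE]
Op 5: b = realloc(b, 4) -> b = 2; heap: [0-1 ALLOC][2-5 ALLOC][6-7 FREE][8-17 ALLOC][18-43 FREE]
Op 6: d = malloc(1) -> d = 6; heap: [0-1 ALLOC][2-5 ALLOC][6-6 ALLOC][7-7 FREE][8-17 ALLOC][18-43 FREE]
Op 7: d = realloc(d, 22) -> d = 18; heap: [0-1 ALLOC][2-5 ALLOC][6-7 FREE][8-17 ALLOC][18-39 ALLOC][40-43 FREE]
Op 8: e = malloc(5) -> e = NULL; heap: [0-1 ALLOC][2-5 ALLOC][6-7 FREE][8-17 ALLOC][18-39 ALLOC][40-43 FREE]
Op 9: a = realloc(a, 13) -> NULL (a unchanged); heap: [0-1 ALLOC][2-5 ALLOC][6-7 FREE][8-17 ALLOC][18-39 ALLOC][40-43 FREE]
Free blocks: [2 4] total_free=6 largest=4 -> 100*(6-4)/6 = 200/6 ≈ 33.333 -> rounds to 33

Answer: 33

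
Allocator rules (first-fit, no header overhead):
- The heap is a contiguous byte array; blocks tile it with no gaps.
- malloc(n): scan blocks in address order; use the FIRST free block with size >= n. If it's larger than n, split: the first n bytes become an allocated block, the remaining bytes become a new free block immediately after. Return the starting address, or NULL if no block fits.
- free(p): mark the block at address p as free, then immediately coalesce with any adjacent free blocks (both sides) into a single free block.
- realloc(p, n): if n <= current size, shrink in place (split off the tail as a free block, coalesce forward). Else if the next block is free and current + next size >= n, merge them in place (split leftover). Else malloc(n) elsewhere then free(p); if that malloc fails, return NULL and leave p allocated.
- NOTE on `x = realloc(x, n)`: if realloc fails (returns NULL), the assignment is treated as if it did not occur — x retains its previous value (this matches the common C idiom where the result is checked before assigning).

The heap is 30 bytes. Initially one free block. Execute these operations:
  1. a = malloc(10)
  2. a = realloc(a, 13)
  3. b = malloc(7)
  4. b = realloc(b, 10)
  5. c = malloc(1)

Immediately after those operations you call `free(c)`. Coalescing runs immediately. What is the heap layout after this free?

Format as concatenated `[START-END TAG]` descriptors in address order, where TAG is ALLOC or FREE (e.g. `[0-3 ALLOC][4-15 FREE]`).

Answer: [0-12 ALLOC][13-22 ALLOC][23-29 FREE]

Derivation:
Op 1: a = malloc(10) -> a = 0; heap: [0-9 ALLOC][10-29 FREE]
Op 2: a = realloc(a, 13) -> a = 0; heap: [0-12 ALLOC][13-29 FREE]
Op 3: b = malloc(7) -> b = 13; heap: [0-12 ALLOC][13-19 ALLOC][20-29 FREE]
Op 4: b = realloc(b, 10) -> b = 13; heap: [0-12 ALLOC][13-22 ALLOC][23-29 FREE]
Op 5: c = malloc(1) -> c = 23; heap: [0-12 ALLOC][13-22 ALLOC][23-23 ALLOC][24-29 FREE]
free(c): c = 23 -> block [23-23 ALLOC]; mark free, coalesce with adjacent free neighbors -> [0-12 ALLOC][13-22 ALLOC][23-29 FREE]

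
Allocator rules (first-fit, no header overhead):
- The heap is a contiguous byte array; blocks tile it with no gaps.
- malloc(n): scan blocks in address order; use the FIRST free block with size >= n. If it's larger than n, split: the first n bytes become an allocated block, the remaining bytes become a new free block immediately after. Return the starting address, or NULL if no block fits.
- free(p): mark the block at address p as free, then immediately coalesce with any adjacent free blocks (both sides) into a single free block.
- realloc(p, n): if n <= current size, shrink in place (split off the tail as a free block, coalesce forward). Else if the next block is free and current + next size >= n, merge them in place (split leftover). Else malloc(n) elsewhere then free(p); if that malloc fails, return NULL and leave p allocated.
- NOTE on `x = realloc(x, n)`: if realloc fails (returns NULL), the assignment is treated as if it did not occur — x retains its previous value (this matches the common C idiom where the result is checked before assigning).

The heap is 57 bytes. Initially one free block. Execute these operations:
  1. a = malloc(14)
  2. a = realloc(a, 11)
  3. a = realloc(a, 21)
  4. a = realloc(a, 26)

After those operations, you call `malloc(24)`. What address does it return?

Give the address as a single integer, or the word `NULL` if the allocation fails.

Answer: 26

Derivation:
Op 1: a = malloc(14) -> a = 0; heap: [0-13 ALLOC][14-56 FREE]
Op 2: a = realloc(a, 11) -> a = 0; heap: [0-10 ALLOC][11-56 FREE]
Op 3: a = realloc(a, 21) -> a = 0; heap: [0-20 ALLOC][21-56 FREE]
Op 4: a = realloc(a, 26) -> a = 0; heap: [0-25 ALLOC][26-56 FREE]
malloc(24): first-fit scan over [0-25 ALLOC][26-56 FREE] -> 26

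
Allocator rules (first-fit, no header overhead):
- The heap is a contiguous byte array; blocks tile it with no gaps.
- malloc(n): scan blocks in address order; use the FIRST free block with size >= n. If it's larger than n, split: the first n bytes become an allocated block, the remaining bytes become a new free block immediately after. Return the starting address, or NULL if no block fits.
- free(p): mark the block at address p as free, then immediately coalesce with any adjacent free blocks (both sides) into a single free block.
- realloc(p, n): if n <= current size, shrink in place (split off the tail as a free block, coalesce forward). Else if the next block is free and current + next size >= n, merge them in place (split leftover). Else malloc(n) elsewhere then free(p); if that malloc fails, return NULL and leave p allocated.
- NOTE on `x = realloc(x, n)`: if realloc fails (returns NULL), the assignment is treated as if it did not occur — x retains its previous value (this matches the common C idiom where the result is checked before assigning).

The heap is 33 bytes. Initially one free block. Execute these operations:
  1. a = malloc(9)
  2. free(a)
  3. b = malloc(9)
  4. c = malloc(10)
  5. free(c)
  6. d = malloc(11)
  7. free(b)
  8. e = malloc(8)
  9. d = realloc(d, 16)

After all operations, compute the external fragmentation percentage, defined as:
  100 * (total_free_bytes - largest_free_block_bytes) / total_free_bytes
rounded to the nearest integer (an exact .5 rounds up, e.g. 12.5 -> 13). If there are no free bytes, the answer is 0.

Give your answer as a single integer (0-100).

Answer: 11

Derivation:
Op 1: a = malloc(9) -> a = 0; heap: [0-8 ALLOC][9-32 FREE]
Op 2: free(a) -> (freed a); heap: [0-32 FREE]
Op 3: b = malloc(9) -> b = 0; heap: [0-8 ALLOC][9-32 FREE]
Op 4: c = malloc(10) -> c = 9; heap: [0-8 ALLOC][9-18 ALLOC][19-32 FREE]
Op 5: free(c) -> (freed c); heap: [0-8 ALLOC][9-32 FREE]
Op 6: d = malloc(11) -> d = 9; heap: [0-8 ALLOC][9-19 ALLOC][20-32 FREE]
Op 7: free(b) -> (freed b); heap: [0-8 FREE][9-19 ALLOC][20-32 FREE]
Op 8: e = malloc(8) -> e = 0; heap: [0-7 ALLOC][8-8 FREE][9-19 ALLOC][20-32 FREE]
Op 9: d = realloc(d, 16) -> d = 9; heap: [0-7 ALLOC][8-8 FREE][9-24 ALLOC][25-32 FREE]
Free blocks: [1 8] total_free=9 largest=8 -> 100*(9-8)/9 = 100/9 ≈ 11.111 -> rounds to 11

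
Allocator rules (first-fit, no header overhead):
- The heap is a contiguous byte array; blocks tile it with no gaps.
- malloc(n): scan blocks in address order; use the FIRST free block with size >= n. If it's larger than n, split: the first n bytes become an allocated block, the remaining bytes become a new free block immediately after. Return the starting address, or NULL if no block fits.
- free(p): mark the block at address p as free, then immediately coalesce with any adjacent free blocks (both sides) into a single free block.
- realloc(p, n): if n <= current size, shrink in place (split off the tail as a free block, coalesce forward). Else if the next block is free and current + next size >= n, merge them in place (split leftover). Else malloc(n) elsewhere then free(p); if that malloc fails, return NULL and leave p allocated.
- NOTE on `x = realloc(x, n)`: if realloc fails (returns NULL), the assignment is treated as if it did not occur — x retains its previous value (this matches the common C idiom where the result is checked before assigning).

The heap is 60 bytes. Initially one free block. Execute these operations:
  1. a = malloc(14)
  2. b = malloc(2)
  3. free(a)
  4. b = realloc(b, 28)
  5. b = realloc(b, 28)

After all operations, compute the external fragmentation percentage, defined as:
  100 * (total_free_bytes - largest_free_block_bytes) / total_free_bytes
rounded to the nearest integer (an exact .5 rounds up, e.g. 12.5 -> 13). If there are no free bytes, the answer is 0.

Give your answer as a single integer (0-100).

Op 1: a = malloc(14) -> a = 0; heap: [0-13 ALLOC][14-59 FREE]
Op 2: b = malloc(2) -> b = 14; heap: [0-13 ALLOC][14-15 ALLOC][16-59 FREE]
Op 3: free(a) -> (freed a); heap: [0-13 FREE][14-15 ALLOC][16-59 FREE]
Op 4: b = realloc(b, 28) -> b = 14; heap: [0-13 FREE][14-41 ALLOC][42-59 FREE]
Op 5: b = realloc(b, 28) -> b = 14; heap: [0-13 FREE][14-41 ALLOC][42-59 FREE]
Free blocks: [14 18] total_free=32 largest=18 -> 100*(32-18)/32 = 1400/32 = 43.75 -> rounds to 44

Answer: 44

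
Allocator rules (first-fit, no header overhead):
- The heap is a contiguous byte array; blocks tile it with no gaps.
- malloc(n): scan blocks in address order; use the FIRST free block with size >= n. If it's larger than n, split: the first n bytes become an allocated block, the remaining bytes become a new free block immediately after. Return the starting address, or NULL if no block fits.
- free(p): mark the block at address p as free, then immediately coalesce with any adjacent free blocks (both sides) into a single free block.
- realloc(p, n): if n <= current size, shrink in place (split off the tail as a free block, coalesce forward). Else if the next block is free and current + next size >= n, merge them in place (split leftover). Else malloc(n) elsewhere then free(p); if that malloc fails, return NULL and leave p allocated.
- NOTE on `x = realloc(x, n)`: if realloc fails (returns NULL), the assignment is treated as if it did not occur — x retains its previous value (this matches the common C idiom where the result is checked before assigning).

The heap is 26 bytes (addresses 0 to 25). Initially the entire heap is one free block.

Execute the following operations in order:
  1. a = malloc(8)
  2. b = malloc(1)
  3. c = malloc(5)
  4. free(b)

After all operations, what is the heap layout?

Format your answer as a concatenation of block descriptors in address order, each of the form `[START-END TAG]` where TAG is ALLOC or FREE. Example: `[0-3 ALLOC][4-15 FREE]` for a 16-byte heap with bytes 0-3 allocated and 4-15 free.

Answer: [0-7 ALLOC][8-8 FREE][9-13 ALLOC][14-25 FREE]

Derivation:
Op 1: a = malloc(8) -> a = 0; heap: [0-7 ALLOC][8-25 FREE]
Op 2: b = malloc(1) -> b = 8; heap: [0-7 ALLOC][8-8 ALLOC][9-25 FREE]
Op 3: c = malloc(5) -> c = 9; heap: [0-7 ALLOC][8-8 ALLOC][9-13 ALLOC][14-25 FREE]
Op 4: free(b) -> (freed b); heap: [0-7 ALLOC][8-8 FREE][9-13 ALLOC][14-25 FREE]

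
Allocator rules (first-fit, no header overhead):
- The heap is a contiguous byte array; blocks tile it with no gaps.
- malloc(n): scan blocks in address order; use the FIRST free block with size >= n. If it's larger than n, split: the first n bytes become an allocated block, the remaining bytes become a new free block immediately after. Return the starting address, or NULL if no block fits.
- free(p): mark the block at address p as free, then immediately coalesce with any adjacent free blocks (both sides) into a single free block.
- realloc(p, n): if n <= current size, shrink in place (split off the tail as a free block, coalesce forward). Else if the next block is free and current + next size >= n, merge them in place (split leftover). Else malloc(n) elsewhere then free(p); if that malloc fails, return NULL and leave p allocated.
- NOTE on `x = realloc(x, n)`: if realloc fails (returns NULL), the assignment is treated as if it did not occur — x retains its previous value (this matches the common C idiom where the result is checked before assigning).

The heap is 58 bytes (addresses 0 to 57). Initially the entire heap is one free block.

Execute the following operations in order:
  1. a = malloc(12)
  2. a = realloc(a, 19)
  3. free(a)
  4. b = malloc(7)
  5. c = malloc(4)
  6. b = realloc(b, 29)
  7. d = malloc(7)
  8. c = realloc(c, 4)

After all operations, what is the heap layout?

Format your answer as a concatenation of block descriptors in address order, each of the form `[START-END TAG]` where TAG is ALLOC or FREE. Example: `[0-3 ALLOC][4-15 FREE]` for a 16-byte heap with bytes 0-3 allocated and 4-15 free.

Op 1: a = malloc(12) -> a = 0; heap: [0-11 ALLOC][12-57 FREE]
Op 2: a = realloc(a, 19) -> a = 0; heap: [0-18 ALLOC][19-57 FREE]
Op 3: free(a) -> (freed a); heap: [0-57 FREE]
Op 4: b = malloc(7) -> b = 0; heap: [0-6 ALLOC][7-57 FREE]
Op 5: c = malloc(4) -> c = 7; heap: [0-6 ALLOC][7-10 ALLOC][11-57 FREE]
Op 6: b = realloc(b, 29) -> b = 11; heap: [0-6 FREE][7-10 ALLOC][11-39 ALLOC][40-57 FREE]
Op 7: d = malloc(7) -> d = 0; heap: [0-6 ALLOC][7-10 ALLOC][11-39 ALLOC][40-57 FREE]
Op 8: c = realloc(c, 4) -> c = 7; heap: [0-6 ALLOC][7-10 ALLOC][11-39 ALLOC][40-57 FREE]

Answer: [0-6 ALLOC][7-10 ALLOC][11-39 ALLOC][40-57 FREE]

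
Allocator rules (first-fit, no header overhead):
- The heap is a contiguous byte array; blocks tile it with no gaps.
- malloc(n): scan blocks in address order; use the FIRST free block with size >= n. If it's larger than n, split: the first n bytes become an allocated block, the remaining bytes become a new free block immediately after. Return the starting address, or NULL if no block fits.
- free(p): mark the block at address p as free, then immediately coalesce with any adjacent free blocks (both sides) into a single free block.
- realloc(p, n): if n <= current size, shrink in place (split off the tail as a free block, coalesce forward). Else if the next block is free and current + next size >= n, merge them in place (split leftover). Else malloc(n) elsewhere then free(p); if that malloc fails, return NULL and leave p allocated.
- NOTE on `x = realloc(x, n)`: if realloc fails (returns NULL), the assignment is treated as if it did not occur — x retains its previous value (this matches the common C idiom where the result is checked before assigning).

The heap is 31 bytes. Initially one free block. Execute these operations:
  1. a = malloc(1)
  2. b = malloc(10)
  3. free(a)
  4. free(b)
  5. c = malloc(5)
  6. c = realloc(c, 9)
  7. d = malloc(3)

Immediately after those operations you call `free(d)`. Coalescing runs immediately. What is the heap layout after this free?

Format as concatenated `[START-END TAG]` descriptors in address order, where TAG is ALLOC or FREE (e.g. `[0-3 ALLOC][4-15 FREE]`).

Answer: [0-8 ALLOC][9-30 FREE]

Derivation:
Op 1: a = malloc(1) -> a = 0; heap: [0-0 ALLOC][1-30 FREE]
Op 2: b = malloc(10) -> b = 1; heap: [0-0 ALLOC][1-10 ALLOC][11-30 FREE]
Op 3: free(a) -> (freed a); heap: [0-0 FREE][1-10 ALLOC][11-30 FREE]
Op 4: free(b) -> (freed b); heap: [0-30 FREE]
Op 5: c = malloc(5) -> c = 0; heap: [0-4 ALLOC][5-30 FREE]
Op 6: c = realloc(c, 9) -> c = 0; heap: [0-8 ALLOC][9-30 FREE]
Op 7: d = malloc(3) -> d = 9; heap: [0-8 ALLOC][9-11 ALLOC][12-30 FREE]
free(d): d = 9 -> block [9-11 ALLOC]; mark free, coalesce with adjacent free neighbors -> [0-8 ALLOC][9-30 FREE]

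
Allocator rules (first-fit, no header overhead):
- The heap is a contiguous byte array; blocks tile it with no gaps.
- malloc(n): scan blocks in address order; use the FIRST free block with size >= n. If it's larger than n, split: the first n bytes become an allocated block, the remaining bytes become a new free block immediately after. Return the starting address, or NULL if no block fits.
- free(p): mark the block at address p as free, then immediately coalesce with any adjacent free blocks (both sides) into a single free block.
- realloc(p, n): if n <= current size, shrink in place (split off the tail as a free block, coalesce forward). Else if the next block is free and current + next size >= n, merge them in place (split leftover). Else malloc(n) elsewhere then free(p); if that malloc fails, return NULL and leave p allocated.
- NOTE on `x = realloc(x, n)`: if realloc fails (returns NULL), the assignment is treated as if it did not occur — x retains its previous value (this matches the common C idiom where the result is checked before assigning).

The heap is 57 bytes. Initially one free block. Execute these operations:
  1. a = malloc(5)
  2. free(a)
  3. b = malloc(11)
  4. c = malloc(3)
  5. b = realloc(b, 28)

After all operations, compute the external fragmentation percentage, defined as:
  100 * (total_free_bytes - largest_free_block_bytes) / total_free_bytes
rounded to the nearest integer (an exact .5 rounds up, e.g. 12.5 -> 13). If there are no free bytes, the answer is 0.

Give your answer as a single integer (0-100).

Op 1: a = malloc(5) -> a = 0; heap: [0-4 ALLOC][5-56 FREE]
Op 2: free(a) -> (freed a); heap: [0-56 FREE]
Op 3: b = malloc(11) -> b = 0; heap: [0-10 ALLOC][11-56 FREE]
Op 4: c = malloc(3) -> c = 11; heap: [0-10 ALLOC][11-13 ALLOC][14-56 FREE]
Op 5: b = realloc(b, 28) -> b = 14; heap: [0-10 FREE][11-13 ALLOC][14-41 ALLOC][42-56 FREE]
Free blocks: [11 15] total_free=26 largest=15 -> 100*(26-15)/26 = 1100/26 ≈ 42.308 -> rounds to 42

Answer: 42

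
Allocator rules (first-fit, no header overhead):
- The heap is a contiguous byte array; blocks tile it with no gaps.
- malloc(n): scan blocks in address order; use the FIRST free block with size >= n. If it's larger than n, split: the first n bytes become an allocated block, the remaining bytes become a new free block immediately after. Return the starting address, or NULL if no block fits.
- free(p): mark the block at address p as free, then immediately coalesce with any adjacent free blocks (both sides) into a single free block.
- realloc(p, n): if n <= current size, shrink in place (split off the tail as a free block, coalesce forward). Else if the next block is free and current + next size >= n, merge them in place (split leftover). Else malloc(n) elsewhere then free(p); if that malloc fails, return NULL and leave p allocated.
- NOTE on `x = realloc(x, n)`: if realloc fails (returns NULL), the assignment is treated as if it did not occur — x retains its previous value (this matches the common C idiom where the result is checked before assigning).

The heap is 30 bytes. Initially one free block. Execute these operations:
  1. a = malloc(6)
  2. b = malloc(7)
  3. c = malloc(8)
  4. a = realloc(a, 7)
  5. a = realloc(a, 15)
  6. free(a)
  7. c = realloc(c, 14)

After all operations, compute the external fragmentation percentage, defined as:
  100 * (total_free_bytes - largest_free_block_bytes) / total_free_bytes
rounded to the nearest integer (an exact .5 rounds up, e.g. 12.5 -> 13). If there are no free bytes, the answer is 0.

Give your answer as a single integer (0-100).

Op 1: a = malloc(6) -> a = 0; heap: [0-5 ALLOC][6-29 FREE]
Op 2: b = malloc(7) -> b = 6; heap: [0-5 ALLOC][6-12 ALLOC][13-29 FREE]
Op 3: c = malloc(8) -> c = 13; heap: [0-5 ALLOC][6-12 ALLOC][13-20 ALLOC][21-29 FREE]
Op 4: a = realloc(a, 7) -> a = 21; heap: [0-5 FREE][6-12 ALLOC][13-20 ALLOC][21-27 ALLOC][28-29 FREE]
Op 5: a = realloc(a, 15) -> NULL (a unchanged); heap: [0-5 FREE][6-12 ALLOC][13-20 ALLOC][21-27 ALLOC][28-29 FREE]
Op 6: free(a) -> (freed a); heap: [0-5 FREE][6-12 ALLOC][13-20 ALLOC][21-29 FREE]
Op 7: c = realloc(c, 14) -> c = 13; heap: [0-5 FREE][6-12 ALLOC][13-26 ALLOC][27-29 FREE]
Free blocks: [6 3] total_free=9 largest=6 -> 100*(9-6)/9 = 300/9 ≈ 33.333 -> rounds to 33

Answer: 33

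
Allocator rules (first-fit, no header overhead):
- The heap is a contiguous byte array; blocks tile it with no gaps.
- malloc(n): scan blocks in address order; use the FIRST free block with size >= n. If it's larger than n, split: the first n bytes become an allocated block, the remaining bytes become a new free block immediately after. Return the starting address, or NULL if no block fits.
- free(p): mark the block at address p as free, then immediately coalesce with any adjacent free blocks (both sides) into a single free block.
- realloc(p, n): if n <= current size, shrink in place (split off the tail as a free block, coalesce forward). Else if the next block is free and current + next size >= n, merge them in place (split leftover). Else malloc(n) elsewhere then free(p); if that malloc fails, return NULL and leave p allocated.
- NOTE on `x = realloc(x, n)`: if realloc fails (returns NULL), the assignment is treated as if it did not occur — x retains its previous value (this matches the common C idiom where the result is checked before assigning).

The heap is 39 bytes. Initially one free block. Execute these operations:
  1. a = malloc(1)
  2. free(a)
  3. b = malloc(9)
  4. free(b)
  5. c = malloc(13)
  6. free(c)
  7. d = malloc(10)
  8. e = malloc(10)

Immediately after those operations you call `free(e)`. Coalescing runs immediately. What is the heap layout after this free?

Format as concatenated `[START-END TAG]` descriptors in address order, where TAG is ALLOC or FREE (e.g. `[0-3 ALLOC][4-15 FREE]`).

Answer: [0-9 ALLOC][10-38 FREE]

Derivation:
Op 1: a = malloc(1) -> a = 0; heap: [0-0 ALLOC][1-38 FREE]
Op 2: free(a) -> (freed a); heap: [0-38 FREE]
Op 3: b = malloc(9) -> b = 0; heap: [0-8 ALLOC][9-38 FREE]
Op 4: free(b) -> (freed b); heap: [0-38 FREE]
Op 5: c = malloc(13) -> c = 0; heap: [0-12 ALLOC][13-38 FREE]
Op 6: free(c) -> (freed c); heap: [0-38 FREE]
Op 7: d = malloc(10) -> d = 0; heap: [0-9 ALLOC][10-38 FREE]
Op 8: e = malloc(10) -> e = 10; heap: [0-9 ALLOC][10-19 ALLOC][20-38 FREE]
free(e): e = 10 -> block [10-19 ALLOC]; mark free, coalesce with adjacent free neighbors -> [0-9 ALLOC][10-38 FREE]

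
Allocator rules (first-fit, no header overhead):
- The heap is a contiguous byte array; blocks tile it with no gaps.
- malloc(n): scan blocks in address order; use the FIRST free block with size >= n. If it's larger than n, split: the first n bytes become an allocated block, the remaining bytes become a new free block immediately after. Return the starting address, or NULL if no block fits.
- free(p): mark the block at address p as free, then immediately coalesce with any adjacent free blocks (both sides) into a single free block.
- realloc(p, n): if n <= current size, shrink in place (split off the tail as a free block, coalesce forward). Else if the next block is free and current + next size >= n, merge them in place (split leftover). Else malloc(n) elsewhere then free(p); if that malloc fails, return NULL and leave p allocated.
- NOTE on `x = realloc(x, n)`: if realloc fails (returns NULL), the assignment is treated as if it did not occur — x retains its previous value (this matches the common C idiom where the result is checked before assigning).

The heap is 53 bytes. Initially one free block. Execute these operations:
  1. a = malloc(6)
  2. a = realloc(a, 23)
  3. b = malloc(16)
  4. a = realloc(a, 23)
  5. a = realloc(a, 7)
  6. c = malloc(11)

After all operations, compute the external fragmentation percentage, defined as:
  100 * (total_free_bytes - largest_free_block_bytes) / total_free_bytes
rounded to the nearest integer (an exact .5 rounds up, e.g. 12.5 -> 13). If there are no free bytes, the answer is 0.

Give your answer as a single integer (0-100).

Answer: 26

Derivation:
Op 1: a = malloc(6) -> a = 0; heap: [0-5 ALLOC][6-52 FREE]
Op 2: a = realloc(a, 23) -> a = 0; heap: [0-22 ALLOC][23-52 FREE]
Op 3: b = malloc(16) -> b = 23; heap: [0-22 ALLOC][23-38 ALLOC][39-52 FREE]
Op 4: a = realloc(a, 23) -> a = 0; heap: [0-22 ALLOC][23-38 ALLOC][39-52 FREE]
Op 5: a = realloc(a, 7) -> a = 0; heap: [0-6 ALLOC][7-22 FREE][23-38 ALLOC][39-52 FREE]
Op 6: c = malloc(11) -> c = 7; heap: [0-6 ALLOC][7-17 ALLOC][18-22 FREE][23-38 ALLOC][39-52 FREE]
Free blocks: [5 14] total_free=19 largest=14 -> 100*(19-14)/19 = 500/19 ≈ 26.316 -> rounds to 26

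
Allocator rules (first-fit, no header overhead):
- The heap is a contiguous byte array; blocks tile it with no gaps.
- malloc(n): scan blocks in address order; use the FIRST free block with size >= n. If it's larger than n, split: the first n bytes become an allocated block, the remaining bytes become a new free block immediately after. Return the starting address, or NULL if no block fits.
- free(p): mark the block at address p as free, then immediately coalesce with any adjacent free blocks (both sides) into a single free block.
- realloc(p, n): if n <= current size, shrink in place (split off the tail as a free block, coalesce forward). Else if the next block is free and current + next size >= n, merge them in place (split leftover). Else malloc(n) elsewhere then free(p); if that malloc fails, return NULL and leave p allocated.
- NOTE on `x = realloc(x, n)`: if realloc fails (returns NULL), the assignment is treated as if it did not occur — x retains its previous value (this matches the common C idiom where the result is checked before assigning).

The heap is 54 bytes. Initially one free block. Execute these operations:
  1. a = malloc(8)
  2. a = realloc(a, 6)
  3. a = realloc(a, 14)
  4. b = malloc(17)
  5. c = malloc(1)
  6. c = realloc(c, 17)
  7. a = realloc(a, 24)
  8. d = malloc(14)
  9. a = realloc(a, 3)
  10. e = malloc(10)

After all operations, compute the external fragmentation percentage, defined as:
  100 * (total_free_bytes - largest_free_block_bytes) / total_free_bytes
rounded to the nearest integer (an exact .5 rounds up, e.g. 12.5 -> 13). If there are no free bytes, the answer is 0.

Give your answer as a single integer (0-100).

Answer: 14

Derivation:
Op 1: a = malloc(8) -> a = 0; heap: [0-7 ALLOC][8-53 FREE]
Op 2: a = realloc(a, 6) -> a = 0; heap: [0-5 ALLOC][6-53 FREE]
Op 3: a = realloc(a, 14) -> a = 0; heap: [0-13 ALLOC][14-53 FREE]
Op 4: b = malloc(17) -> b = 14; heap: [0-13 ALLOC][14-30 ALLOC][31-53 FREE]
Op 5: c = malloc(1) -> c = 31; heap: [0-13 ALLOC][14-30 ALLOC][31-31 ALLOC][32-53 FREE]
Op 6: c = realloc(c, 17) -> c = 31; heap: [0-13 ALLOC][14-30 ALLOC][31-47 ALLOC][48-53 FREE]
Op 7: a = realloc(a, 24) -> NULL (a unchanged); heap: [0-13 ALLOC][14-30 ALLOC][31-47 ALLOC][48-53 FREE]
Op 8: d = malloc(14) -> d = NULL; heap: [0-13 ALLOC][14-30 ALLOC][31-47 ALLOC][48-53 FREE]
Op 9: a = realloc(a, 3) -> a = 0; heap: [0-2 ALLOC][3-13 FREE][14-30 ALLOC][31-47 ALLOC][48-53 FREE]
Op 10: e = malloc(10) -> e = 3; heap: [0-2 ALLOC][3-12 ALLOC][13-13 FREE][14-30 ALLOC][31-47 ALLOC][48-53 FREE]
Free blocks: [1 6] total_free=7 largest=6 -> 100*(7-6)/7 = 100/7 ≈ 14.286 -> rounds to 14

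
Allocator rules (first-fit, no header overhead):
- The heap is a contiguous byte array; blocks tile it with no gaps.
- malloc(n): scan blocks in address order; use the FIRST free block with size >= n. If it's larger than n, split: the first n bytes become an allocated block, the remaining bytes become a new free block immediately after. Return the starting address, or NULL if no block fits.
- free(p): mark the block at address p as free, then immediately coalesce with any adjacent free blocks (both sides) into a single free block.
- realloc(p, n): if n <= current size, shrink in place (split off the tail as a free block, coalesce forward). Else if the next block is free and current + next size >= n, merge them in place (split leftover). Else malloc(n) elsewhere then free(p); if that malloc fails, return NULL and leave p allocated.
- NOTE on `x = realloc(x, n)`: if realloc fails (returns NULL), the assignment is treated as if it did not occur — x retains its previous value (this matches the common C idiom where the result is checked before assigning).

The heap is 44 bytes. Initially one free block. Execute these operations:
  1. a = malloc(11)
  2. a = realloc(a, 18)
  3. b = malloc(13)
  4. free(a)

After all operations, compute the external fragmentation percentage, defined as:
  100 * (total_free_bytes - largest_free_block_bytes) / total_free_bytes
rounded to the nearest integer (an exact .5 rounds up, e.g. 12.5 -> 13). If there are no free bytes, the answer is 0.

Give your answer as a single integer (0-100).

Op 1: a = malloc(11) -> a = 0; heap: [0-10 ALLOC][11-43 FREE]
Op 2: a = realloc(a, 18) -> a = 0; heap: [0-17 ALLOC][18-43 FREE]
Op 3: b = malloc(13) -> b = 18; heap: [0-17 ALLOC][18-30 ALLOC][31-43 FREE]
Op 4: free(a) -> (freed a); heap: [0-17 FREE][18-30 ALLOC][31-43 FREE]
Free blocks: [18 13] total_free=31 largest=18 -> 100*(31-18)/31 = 1300/31 ≈ 41.935 -> rounds to 42

Answer: 42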